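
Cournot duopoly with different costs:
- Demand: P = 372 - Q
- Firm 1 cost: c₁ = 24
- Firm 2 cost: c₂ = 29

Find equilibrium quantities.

q₁* = 117.67, q₂* = 112.67

Work:
Reaction: q₁ = (372 - 24 - q₂)/2
Reaction: q₂ = (372 - 29 - q₁)/2
Solve simultaneously:
q₁* = (372 - 2×24 + 29)/3 = 117.67
q₂* = (372 - 2×29 + 24)/3 = 112.67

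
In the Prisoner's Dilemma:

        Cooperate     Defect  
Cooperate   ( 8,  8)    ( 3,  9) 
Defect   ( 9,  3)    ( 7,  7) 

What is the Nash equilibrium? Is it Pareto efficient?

(Defect, Defect) is NE; not Pareto efficient

Work:
Defect dominates Cooperate for both players:
If P2 cooperates: Defect (9) > Cooperate (8)
If P2 defects: Defect (7) > Cooperate (3)
NE: (Defect, Defect) with payoff (7, 7)
But (Cooperate, Cooperate) = (8, 8) Pareto dominates (7, 7)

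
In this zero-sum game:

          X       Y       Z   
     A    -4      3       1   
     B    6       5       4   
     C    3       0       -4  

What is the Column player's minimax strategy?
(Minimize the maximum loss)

Column should play Z, value = 4

Work:
Column player minimizes Row's maximum payoff:
Column X: max payoff to Row = 6
Column Y: max payoff to Row = 5
Column Z: max payoff to Row = 4
Minimum is 4, achieved by column Z.
Minimax strategy: Z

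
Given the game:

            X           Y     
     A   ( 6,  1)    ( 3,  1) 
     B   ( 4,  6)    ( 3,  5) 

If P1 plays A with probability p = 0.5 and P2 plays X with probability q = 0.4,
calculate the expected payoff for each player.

E[P1] = 3.8, E[P2] = 3.2

Work:
E[P1] = p·q·π₁(A,X) + p·(1-q)·π₁(A,Y) + (1-p)·q·π₁(B,X) + (1-p)·(1-q)·π₁(B,Y)
= 0.5·0.4·6 + 0.5·0.6·3 + 0.5·0.4·4 + 0.5·0.6·3
= 3.8

E[P2] = 3.2 (similar calculation)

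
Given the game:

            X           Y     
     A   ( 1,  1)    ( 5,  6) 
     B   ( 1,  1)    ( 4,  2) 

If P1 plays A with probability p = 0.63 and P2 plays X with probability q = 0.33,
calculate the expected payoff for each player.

E[P1] = 3.4321, E[P2] = 3.3584

Work:
E[P1] = p·q·π₁(A,X) + p·(1-q)·π₁(A,Y) + (1-p)·q·π₁(B,X) + (1-p)·(1-q)·π₁(B,Y)
= 0.63·0.33·1 + 0.63·0.67·5 + 0.37·0.33·1 + 0.37·0.67·4
= 3.4321

E[P2] = 3.3584 (similar calculation)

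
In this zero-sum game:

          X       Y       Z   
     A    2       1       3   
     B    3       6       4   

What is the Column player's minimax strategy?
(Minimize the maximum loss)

Column should play X, value = 3

Work:
Column player minimizes Row's maximum payoff:
Column X: max payoff to Row = 3
Column Y: max payoff to Row = 6
Column Z: max payoff to Row = 4
Minimum is 3, achieved by column X.
Minimax strategy: X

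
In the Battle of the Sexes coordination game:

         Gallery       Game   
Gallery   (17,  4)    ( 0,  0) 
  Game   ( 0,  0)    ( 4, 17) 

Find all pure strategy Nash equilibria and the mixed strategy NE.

Pure NE: (Gallery, Gallery) and (Game, Game); Mixed NE: p = 0.8095, q = 0.1905

Work:
Check pure NE:
(Gallery, Gallery): (17, 4) - no unilateral deviation beneficial
(Game, Game): (4, 17) - no unilateral deviation beneficial
Mixed NE: P1 plays Gallery with p = 0.8095, P2 plays Gallery with q = 0.1905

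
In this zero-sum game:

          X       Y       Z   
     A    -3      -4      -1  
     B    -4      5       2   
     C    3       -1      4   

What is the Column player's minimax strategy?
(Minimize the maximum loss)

Column should play X, value = 3

Work:
Column player minimizes Row's maximum payoff:
Column X: max payoff to Row = 3
Column Y: max payoff to Row = 5
Column Z: max payoff to Row = 4
Minimum is 3, achieved by column X.
Minimax strategy: X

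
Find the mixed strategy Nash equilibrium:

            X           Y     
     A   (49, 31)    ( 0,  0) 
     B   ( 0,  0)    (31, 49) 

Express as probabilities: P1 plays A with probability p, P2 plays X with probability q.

p = 0.6125, q = 0.3875

Work:
Find probabilities that make opponent indifferent:
P2 chooses q to make P1 indifferent between A and B
P1 chooses p to make P2 indifferent between X and Y
Mixed NE: P1 plays (A: 0.6125, B: 0.3875), P2 plays (X: 0.3875, Y: 0.6125)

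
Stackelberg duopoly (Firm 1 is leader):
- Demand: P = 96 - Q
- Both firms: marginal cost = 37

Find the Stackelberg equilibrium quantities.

q₁* (leader) = 29.5, q₂* (follower) = 14.75

Work:
Follower's reaction: q₂ = (a - c - q₁)/2
Leader substitutes: π₁ = q₁·(a - q₁ - (a-c-q₁)/2 - c)
FOC: q₁* = (96 - 37)/2 = 29.50
Then: q₂* = (96 - 37 - 29.5)/2 = 14.75
Leader has first-mover advantage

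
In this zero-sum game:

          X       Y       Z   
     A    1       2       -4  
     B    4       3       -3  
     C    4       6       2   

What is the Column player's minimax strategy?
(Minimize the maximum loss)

Column should play Z, value = 2

Work:
Column player minimizes Row's maximum payoff:
Column X: max payoff to Row = 4
Column Y: max payoff to Row = 6
Column Z: max payoff to Row = 2
Minimum is 2, achieved by column Z.
Minimax strategy: Z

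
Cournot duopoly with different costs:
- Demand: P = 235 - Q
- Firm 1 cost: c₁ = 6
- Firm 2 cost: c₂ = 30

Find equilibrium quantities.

q₁* = 84.33, q₂* = 60.33

Work:
Reaction: q₁ = (235 - 6 - q₂)/2
Reaction: q₂ = (235 - 30 - q₁)/2
Solve simultaneously:
q₁* = (235 - 2×6 + 30)/3 = 84.33
q₂* = (235 - 2×30 + 6)/3 = 60.33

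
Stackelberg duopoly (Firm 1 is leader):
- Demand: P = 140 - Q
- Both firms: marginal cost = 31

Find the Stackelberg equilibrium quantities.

q₁* (leader) = 54.5, q₂* (follower) = 27.25

Work:
Follower's reaction: q₂ = (a - c - q₁)/2
Leader substitutes: π₁ = q₁·(a - q₁ - (a-c-q₁)/2 - c)
FOC: q₁* = (140 - 31)/2 = 54.50
Then: q₂* = (140 - 31 - 54.5)/2 = 27.25
Leader has first-mover advantage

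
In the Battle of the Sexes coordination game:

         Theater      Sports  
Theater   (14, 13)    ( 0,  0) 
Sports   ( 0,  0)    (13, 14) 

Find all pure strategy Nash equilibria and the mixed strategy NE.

Pure NE: (Theater, Theater) and (Sports, Sports); Mixed NE: p = 0.5185, q = 0.4815

Work:
Check pure NE:
(Theater, Theater): (14, 13) - no unilateral deviation beneficial
(Sports, Sports): (13, 14) - no unilateral deviation beneficial
Mixed NE: P1 plays Theater with p = 0.5185, P2 plays Theater with q = 0.4815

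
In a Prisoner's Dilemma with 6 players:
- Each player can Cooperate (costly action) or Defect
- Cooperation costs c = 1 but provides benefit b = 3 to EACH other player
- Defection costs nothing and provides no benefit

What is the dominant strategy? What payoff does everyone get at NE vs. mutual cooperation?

Dominant: Defect; NE payoff = 0; Coop payoff = 14

Work:
Defect dominates (saves cost c = 1, benefit to others is external)
NE: All defect → everyone gets 0
If all cooperate: each receives (5)×3 - 1 = 14
Social dilemma: 14 > 0 but NE gives 0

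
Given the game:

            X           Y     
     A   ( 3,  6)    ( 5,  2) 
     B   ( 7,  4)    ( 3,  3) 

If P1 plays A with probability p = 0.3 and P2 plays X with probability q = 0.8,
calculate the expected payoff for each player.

E[P1] = 5.36, E[P2] = 4.22

Work:
E[P1] = p·q·π₁(A,X) + p·(1-q)·π₁(A,Y) + (1-p)·q·π₁(B,X) + (1-p)·(1-q)·π₁(B,Y)
= 0.3·0.8·3 + 0.3·0.2·5 + 0.7·0.8·7 + 0.7·0.2·3
= 5.36

E[P2] = 4.22 (similar calculation)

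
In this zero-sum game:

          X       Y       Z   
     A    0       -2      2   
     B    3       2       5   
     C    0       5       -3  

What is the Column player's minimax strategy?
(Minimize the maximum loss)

Column should play X, value = 3

Work:
Column player minimizes Row's maximum payoff:
Column X: max payoff to Row = 3
Column Y: max payoff to Row = 5
Column Z: max payoff to Row = 5
Minimum is 3, achieved by column X.
Minimax strategy: X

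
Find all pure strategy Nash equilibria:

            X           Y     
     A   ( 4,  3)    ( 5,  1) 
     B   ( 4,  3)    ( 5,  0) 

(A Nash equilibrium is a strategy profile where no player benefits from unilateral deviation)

Nash equilibrium: (A, X), (B, X)

Work:
Best responses:
  P1 vs X: payoffs [4, 4] → best response A/B (payoff 4)
  P1 vs Y: payoffs [5, 5] → best response A/B (payoff 5)
  P2 vs A: payoffs [3, 1] → best response X (payoff 3)
  P2 vs B: payoffs [3, 0] → best response X (payoff 3)
Mutual best responses: (A,X), (B,X) → Nash equilibria.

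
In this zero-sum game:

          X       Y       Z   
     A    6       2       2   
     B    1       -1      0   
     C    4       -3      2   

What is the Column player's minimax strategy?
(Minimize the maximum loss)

Column should play Y or Z (all achieve the minimum), value = 2

Work:
Column player minimizes Row's maximum payoff:
Column X: max payoff to Row = 6
Column Y: max payoff to Row = 2
Column Z: max payoff to Row = 2
Minimum is 2, achieved by columns Y, Z (tied).
Each of Y or Z is a minimax strategy.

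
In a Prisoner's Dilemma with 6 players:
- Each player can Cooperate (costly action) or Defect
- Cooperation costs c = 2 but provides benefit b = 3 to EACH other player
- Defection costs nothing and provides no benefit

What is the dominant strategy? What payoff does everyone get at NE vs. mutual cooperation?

Dominant: Defect; NE payoff = 0; Coop payoff = 13

Work:
Defect dominates (saves cost c = 2, benefit to others is external)
NE: All defect → everyone gets 0
If all cooperate: each receives (5)×3 - 2 = 13
Social dilemma: 13 > 0 but NE gives 0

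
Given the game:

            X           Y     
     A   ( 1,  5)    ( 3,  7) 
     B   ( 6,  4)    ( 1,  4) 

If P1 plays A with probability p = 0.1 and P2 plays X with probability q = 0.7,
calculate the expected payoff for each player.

E[P1] = 4.21, E[P2] = 4.16

Work:
E[P1] = p·q·π₁(A,X) + p·(1-q)·π₁(A,Y) + (1-p)·q·π₁(B,X) + (1-p)·(1-q)·π₁(B,Y)
= 0.1·0.7·1 + 0.1·0.3·3 + 0.9·0.7·6 + 0.9·0.3·1
= 4.21

E[P2] = 4.16 (similar calculation)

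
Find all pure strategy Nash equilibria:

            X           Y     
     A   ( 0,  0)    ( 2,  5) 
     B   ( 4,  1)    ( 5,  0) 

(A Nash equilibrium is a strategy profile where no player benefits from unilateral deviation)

Nash equilibrium: (B, X)

Work:
Best responses:
  P1 vs X: payoffs [0, 4] → best response B (payoff 4)
  P1 vs Y: payoffs [2, 5] → best response B (payoff 5)
  P2 vs A: payoffs [0, 5] → best response Y (payoff 5)
  P2 vs B: payoffs [1, 0] → best response X (payoff 1)
Mutual best responses: (B,X) → Nash equilibria.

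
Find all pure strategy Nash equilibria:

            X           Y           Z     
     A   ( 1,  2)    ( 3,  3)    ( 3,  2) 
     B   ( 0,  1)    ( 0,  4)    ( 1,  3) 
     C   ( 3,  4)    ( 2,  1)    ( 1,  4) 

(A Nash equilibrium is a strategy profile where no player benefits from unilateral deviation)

Nash equilibrium: (A, Y), (C, X)

Work:
Best responses:
  P1 vs X: payoffs [1, 0, 3] → best response C (payoff 3)
  P1 vs Y: payoffs [3, 0, 2] → best response A (payoff 3)
  P1 vs Z: payoffs [3, 1, 1] → best response A (payoff 3)
  P2 vs A: payoffs [2, 3, 2] → best response Y (payoff 3)
  P2 vs B: payoffs [1, 4, 3] → best response Y (payoff 4)
  P2 vs C: payoffs [4, 1, 4] → best response X/Z (payoff 4)
Mutual best responses: (A,Y), (C,X) → Nash equilibria.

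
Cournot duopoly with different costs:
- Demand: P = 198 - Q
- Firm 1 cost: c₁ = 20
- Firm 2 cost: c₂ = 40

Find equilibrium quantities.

q₁* = 66.0, q₂* = 46.0

Work:
Reaction: q₁ = (198 - 20 - q₂)/2
Reaction: q₂ = (198 - 40 - q₁)/2
Solve simultaneously:
q₁* = (198 - 2×20 + 40)/3 = 66.0
q₂* = (198 - 2×40 + 20)/3 = 46.0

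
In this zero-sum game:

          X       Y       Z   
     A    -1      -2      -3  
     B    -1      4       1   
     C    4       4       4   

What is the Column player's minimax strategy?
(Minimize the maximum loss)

Column should play X or Y or Z (all achieve the minimum), value = 4

Work:
Column player minimizes Row's maximum payoff:
Column X: max payoff to Row = 4
Column Y: max payoff to Row = 4
Column Z: max payoff to Row = 4
Minimum is 4, achieved by columns X, Y, Z (tied).
Each of X or Y or Z is a minimax strategy.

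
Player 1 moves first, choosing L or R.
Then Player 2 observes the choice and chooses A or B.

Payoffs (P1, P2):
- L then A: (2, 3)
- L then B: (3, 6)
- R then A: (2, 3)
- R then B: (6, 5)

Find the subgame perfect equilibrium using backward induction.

P1 plays R, P2 plays B after L and B after R; Payoff (6, 5)

Work:
Backward induction:
After L: P2 chooses B → P1 gets 3
After R: P2 chooses B → P1 gets 6
P1 chooses R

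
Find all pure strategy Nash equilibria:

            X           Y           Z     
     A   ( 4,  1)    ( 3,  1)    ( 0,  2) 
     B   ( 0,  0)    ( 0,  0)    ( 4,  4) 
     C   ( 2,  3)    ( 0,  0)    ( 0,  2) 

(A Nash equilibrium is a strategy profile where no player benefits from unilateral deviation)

Nash equilibrium: (B, Z)

Work:
Best responses:
  P1 vs X: payoffs [4, 0, 2] → best response A (payoff 4)
  P1 vs Y: payoffs [3, 0, 0] → best response A (payoff 3)
  P1 vs Z: payoffs [0, 4, 0] → best response B (payoff 4)
  P2 vs A: payoffs [1, 1, 2] → best response Z (payoff 2)
  P2 vs B: payoffs [0, 0, 4] → best response Z (payoff 4)
  P2 vs C: payoffs [3, 0, 2] → best response X (payoff 3)
Mutual best responses: (B,Z) → Nash equilibria.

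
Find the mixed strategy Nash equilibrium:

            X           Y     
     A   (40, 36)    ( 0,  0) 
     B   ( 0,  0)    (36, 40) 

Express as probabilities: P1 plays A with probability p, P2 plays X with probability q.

p = 0.5263, q = 0.4737

Work:
Find probabilities that make opponent indifferent:
P2 chooses q to make P1 indifferent between A and B
P1 chooses p to make P2 indifferent between X and Y
Mixed NE: P1 plays (A: 0.5263, B: 0.4737), P2 plays (X: 0.4737, Y: 0.5263)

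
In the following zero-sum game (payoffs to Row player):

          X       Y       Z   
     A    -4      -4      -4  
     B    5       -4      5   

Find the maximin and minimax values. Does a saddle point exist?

Maximin = -4, Minimax = -4, Saddle: True

Work:
Row minimums: [-4, -4] → maximin = -4
Column maximums: [5, -4, 5] → minimax = -4
Saddle point exists! Game value = -4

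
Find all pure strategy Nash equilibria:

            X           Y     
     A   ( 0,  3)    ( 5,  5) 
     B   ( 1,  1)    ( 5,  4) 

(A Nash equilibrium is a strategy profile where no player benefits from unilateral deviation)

Nash equilibrium: (A, Y), (B, Y)

Work:
Best responses:
  P1 vs X: payoffs [0, 1] → best response B (payoff 1)
  P1 vs Y: payoffs [5, 5] → best response A/B (payoff 5)
  P2 vs A: payoffs [3, 5] → best response Y (payoff 5)
  P2 vs B: payoffs [1, 4] → best response Y (payoff 4)
Mutual best responses: (A,Y), (B,Y) → Nash equilibria.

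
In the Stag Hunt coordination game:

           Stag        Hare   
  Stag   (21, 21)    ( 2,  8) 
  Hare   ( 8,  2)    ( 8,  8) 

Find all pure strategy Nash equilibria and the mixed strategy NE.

Pure NE: (Stag, Stag) and (Hare, Hare); Mixed NE: p = 0.3158, q = 0.3158

Work:
Check pure NE:
(Stag, Stag): (21, 21) - no unilateral deviation beneficial
(Hare, Hare): (8, 8) - no unilateral deviation beneficial
Mixed NE: P1 plays Stag with p = 0.3158, P2 plays Stag with q = 0.3158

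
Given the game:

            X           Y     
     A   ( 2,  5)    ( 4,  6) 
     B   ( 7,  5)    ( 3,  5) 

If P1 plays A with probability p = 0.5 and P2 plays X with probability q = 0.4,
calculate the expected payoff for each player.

E[P1] = 3.9, E[P2] = 5.3

Work:
E[P1] = p·q·π₁(A,X) + p·(1-q)·π₁(A,Y) + (1-p)·q·π₁(B,X) + (1-p)·(1-q)·π₁(B,Y)
= 0.5·0.4·2 + 0.5·0.6·4 + 0.5·0.4·7 + 0.5·0.6·3
= 3.9

E[P2] = 5.3 (similar calculation)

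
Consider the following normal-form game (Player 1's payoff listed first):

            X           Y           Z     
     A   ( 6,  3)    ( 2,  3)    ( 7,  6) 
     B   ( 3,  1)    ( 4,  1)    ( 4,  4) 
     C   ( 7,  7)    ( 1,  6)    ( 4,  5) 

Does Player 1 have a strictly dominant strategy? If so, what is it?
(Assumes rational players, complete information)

No strictly dominant strategy exists for Player 1

Work:
A strategy strictly dominates another if it gives a strictly higher payoff against every opponent action. Compare each pair of P1's strategies column-by-column:
  A vs B: [6 vs 3, 2 vs 4, 7 vs 4] → A does not strictly dominate B (column Y: 2 ≤ 4)
  A vs C: [6 vs 7, 2 vs 1, 7 vs 4] → A does not strictly dominate C (column X: 6 ≤ 7)
  B vs A: [3 vs 6, 4 vs 2, 4 vs 7] → B does not strictly dominate A (column X: 3 ≤ 6)
  B vs C: [3 vs 7, 4 vs 1, 4 vs 4] → B does not strictly dominate C (column X: 3 ≤ 7)
  C vs A: [7 vs 6, 1 vs 2, 4 vs 7] → C does not strictly dominate A (column Y: 1 ≤ 2)
  C vs B: [7 vs 3, 1 vs 4, 4 vs 4] → C does not strictly dominate B (column Y: 1 ≤ 4)
No single strategy strictly dominates all others → no strictly dominant strategy.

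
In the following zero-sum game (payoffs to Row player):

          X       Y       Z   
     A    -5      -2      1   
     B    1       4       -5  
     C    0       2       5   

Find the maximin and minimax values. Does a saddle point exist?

Maximin = 0, Minimax = 1, Saddle: False

Work:
Row minimums: [-5, -5, 0] → maximin = 0
Column maximums: [1, 4, 5] → minimax = 1
No saddle point (maximin ≠ minimax). Mixed strategy needed.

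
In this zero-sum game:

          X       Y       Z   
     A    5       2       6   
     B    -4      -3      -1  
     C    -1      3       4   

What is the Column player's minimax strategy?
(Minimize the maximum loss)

Column should play Y, value = 3

Work:
Column player minimizes Row's maximum payoff:
Column X: max payoff to Row = 5
Column Y: max payoff to Row = 3
Column Z: max payoff to Row = 6
Minimum is 3, achieved by column Y.
Minimax strategy: Y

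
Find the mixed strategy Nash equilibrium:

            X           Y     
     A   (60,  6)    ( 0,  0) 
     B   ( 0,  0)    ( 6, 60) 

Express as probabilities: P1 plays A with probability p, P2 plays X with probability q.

p = 0.9091, q = 0.0909

Work:
Find probabilities that make opponent indifferent:
P2 chooses q to make P1 indifferent between A and B
P1 chooses p to make P2 indifferent between X and Y
Mixed NE: P1 plays (A: 0.9091, B: 0.0909), P2 plays (X: 0.0909, Y: 0.9091)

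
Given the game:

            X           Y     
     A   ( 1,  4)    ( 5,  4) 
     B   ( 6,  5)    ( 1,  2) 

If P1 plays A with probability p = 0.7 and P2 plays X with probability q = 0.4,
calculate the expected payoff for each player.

E[P1] = 3.28, E[P2] = 3.76

Work:
E[P1] = p·q·π₁(A,X) + p·(1-q)·π₁(A,Y) + (1-p)·q·π₁(B,X) + (1-p)·(1-q)·π₁(B,Y)
= 0.7·0.4·1 + 0.7·0.6·5 + 0.3·0.4·6 + 0.3·0.6·1
= 3.28

E[P2] = 3.76 (similar calculation)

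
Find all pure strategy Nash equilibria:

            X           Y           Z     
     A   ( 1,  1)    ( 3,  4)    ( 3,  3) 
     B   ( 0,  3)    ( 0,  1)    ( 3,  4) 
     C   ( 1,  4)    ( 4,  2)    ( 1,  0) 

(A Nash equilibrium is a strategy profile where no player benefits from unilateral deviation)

Nash equilibrium: (B, Z), (C, X)

Work:
Best responses:
  P1 vs X: payoffs [1, 0, 1] → best response A/C (payoff 1)
  P1 vs Y: payoffs [3, 0, 4] → best response C (payoff 4)
  P1 vs Z: payoffs [3, 3, 1] → best response A/B (payoff 3)
  P2 vs A: payoffs [1, 4, 3] → best response Y (payoff 4)
  P2 vs B: payoffs [3, 1, 4] → best response Z (payoff 4)
  P2 vs C: payoffs [4, 2, 0] → best response X (payoff 4)
Mutual best responses: (B,Z), (C,X) → Nash equilibria.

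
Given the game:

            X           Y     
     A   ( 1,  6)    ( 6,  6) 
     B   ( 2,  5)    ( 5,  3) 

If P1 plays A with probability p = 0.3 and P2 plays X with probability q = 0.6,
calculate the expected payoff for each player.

E[P1] = 3.14, E[P2] = 4.74

Work:
E[P1] = p·q·π₁(A,X) + p·(1-q)·π₁(A,Y) + (1-p)·q·π₁(B,X) + (1-p)·(1-q)·π₁(B,Y)
= 0.3·0.6·1 + 0.3·0.4·6 + 0.7·0.6·2 + 0.7·0.4·5
= 3.14

E[P2] = 4.74 (similar calculation)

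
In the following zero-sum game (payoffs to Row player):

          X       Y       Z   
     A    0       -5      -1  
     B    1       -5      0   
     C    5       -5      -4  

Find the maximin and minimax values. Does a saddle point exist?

Maximin = -5, Minimax = -5, Saddle: True

Work:
Row minimums: [-5, -5, -5] → maximin = -5
Column maximums: [5, -5, 0] → minimax = -5
Saddle point exists! Game value = -5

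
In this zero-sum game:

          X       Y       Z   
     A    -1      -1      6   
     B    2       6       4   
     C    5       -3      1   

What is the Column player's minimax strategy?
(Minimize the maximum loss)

Column should play X, value = 5

Work:
Column player minimizes Row's maximum payoff:
Column X: max payoff to Row = 5
Column Y: max payoff to Row = 6
Column Z: max payoff to Row = 6
Minimum is 5, achieved by column X.
Minimax strategy: X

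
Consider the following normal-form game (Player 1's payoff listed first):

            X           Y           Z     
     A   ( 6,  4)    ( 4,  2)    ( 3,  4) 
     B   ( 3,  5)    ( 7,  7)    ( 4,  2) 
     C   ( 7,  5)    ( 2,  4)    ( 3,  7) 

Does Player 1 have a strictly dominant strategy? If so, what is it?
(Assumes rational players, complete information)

No strictly dominant strategy exists for Player 1

Work:
A strategy strictly dominates another if it gives a strictly higher payoff against every opponent action. Compare each pair of P1's strategies column-by-column:
  A vs B: [6 vs 3, 4 vs 7, 3 vs 4] → A does not strictly dominate B (column Y: 4 ≤ 7)
  A vs C: [6 vs 7, 4 vs 2, 3 vs 3] → A does not strictly dominate C (column X: 6 ≤ 7)
  B vs A: [3 vs 6, 7 vs 4, 4 vs 3] → B does not strictly dominate A (column X: 3 ≤ 6)
  B vs C: [3 vs 7, 7 vs 2, 4 vs 3] → B does not strictly dominate C (column X: 3 ≤ 7)
  C vs A: [7 vs 6, 2 vs 4, 3 vs 3] → C does not strictly dominate A (column Y: 2 ≤ 4)
  C vs B: [7 vs 3, 2 vs 7, 3 vs 4] → C does not strictly dominate B (column Y: 2 ≤ 7)
No single strategy strictly dominates all others → no strictly dominant strategy.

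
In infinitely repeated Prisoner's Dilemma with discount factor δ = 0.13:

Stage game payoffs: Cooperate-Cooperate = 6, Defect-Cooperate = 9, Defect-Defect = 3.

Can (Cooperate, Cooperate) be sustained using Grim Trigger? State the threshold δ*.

δ* = 0.5; since δ = 0.13 < 0.5, cooperation cannot be sustained

Work:
For Grim Trigger:
Cooperate forever: 6/(1-δ)
Defect then punished: 9 + 3·δ/(1-δ)
Need: 6/(1-δ) ≥ 9 + 3·δ/(1-δ)
Solving: δ ≥ (T-R)/(T-P) = (9-6)/(9-3) = 0.5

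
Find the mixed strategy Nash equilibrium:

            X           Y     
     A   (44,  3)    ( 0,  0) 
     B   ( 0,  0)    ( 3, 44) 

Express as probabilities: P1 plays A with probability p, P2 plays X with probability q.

p = 0.9362, q = 0.0638

Work:
Find probabilities that make opponent indifferent:
P2 chooses q to make P1 indifferent between A and B
P1 chooses p to make P2 indifferent between X and Y
Mixed NE: P1 plays (A: 0.9362, B: 0.0638), P2 plays (X: 0.0638, Y: 0.9362)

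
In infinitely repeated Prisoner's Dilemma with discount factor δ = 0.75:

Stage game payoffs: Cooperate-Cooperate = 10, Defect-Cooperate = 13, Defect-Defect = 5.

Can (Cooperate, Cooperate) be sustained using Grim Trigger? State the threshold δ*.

δ* = 0.375; since δ = 0.75 ≥ 0.375, cooperation can be sustained

Work:
For Grim Trigger:
Cooperate forever: 10/(1-δ)
Defect then punished: 13 + 5·δ/(1-δ)
Need: 10/(1-δ) ≥ 13 + 5·δ/(1-δ)
Solving: δ ≥ (T-R)/(T-P) = (13-10)/(13-5) = 0.375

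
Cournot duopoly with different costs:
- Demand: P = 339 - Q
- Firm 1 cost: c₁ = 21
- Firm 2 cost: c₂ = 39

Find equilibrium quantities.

q₁* = 112.0, q₂* = 94.0

Work:
Reaction: q₁ = (339 - 21 - q₂)/2
Reaction: q₂ = (339 - 39 - q₁)/2
Solve simultaneously:
q₁* = (339 - 2×21 + 39)/3 = 112.0
q₂* = (339 - 2×39 + 21)/3 = 94.0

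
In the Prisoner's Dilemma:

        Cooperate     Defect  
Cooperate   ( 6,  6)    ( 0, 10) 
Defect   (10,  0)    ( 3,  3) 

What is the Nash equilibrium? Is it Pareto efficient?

(Defect, Defect) is NE; not Pareto efficient

Work:
Defect dominates Cooperate for both players:
If P2 cooperates: Defect (10) > Cooperate (6)
If P2 defects: Defect (3) > Cooperate (0)
NE: (Defect, Defect) with payoff (3, 3)
But (Cooperate, Cooperate) = (6, 6) Pareto dominates (3, 3)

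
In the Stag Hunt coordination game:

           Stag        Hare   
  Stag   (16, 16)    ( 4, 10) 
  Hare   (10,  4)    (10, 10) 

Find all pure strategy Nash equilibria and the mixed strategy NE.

Pure NE: (Stag, Stag) and (Hare, Hare); Mixed NE: p = 0.5, q = 0.5

Work:
Check pure NE:
(Stag, Stag): (16, 16) - no unilateral deviation beneficial
(Hare, Hare): (10, 10) - no unilateral deviation beneficial
Mixed NE: P1 plays Stag with p = 0.5, P2 plays Stag with q = 0.5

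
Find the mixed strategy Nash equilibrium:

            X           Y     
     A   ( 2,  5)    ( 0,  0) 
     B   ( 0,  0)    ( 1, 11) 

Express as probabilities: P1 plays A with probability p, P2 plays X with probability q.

p = 0.6875, q = 0.3333

Work:
Find probabilities that make opponent indifferent:
P2 chooses q to make P1 indifferent between A and B
P1 chooses p to make P2 indifferent between X and Y
Mixed NE: P1 plays (A: 0.6875, B: 0.3125), P2 plays (X: 0.3333, Y: 0.6667)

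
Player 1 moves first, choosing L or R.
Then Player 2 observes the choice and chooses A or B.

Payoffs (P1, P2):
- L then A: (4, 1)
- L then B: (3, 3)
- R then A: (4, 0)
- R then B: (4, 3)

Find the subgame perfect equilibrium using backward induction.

P1 plays R, P2 plays B after L and B after R; Payoff (4, 3)

Work:
Backward induction:
After L: P2 chooses B → P1 gets 3
After R: P2 chooses B → P1 gets 4
P1 chooses R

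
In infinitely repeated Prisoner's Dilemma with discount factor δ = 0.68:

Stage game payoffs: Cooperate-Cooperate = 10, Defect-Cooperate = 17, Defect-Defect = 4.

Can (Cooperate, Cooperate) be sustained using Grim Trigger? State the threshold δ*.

δ* = 0.5385; since δ = 0.68 ≥ 0.5385, cooperation can be sustained

Work:
For Grim Trigger:
Cooperate forever: 10/(1-δ)
Defect then punished: 17 + 4·δ/(1-δ)
Need: 10/(1-δ) ≥ 17 + 4·δ/(1-δ)
Solving: δ ≥ (T-R)/(T-P) = (17-10)/(17-4) = 0.5385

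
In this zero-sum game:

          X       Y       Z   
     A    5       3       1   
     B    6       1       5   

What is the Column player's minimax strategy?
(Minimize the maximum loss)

Column should play Y, value = 3

Work:
Column player minimizes Row's maximum payoff:
Column X: max payoff to Row = 6
Column Y: max payoff to Row = 3
Column Z: max payoff to Row = 5
Minimum is 3, achieved by column Y.
Minimax strategy: Y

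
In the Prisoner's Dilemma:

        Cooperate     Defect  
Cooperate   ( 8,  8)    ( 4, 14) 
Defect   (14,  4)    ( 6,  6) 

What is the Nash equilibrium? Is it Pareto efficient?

(Defect, Defect) is NE; not Pareto efficient

Work:
Defect dominates Cooperate for both players:
If P2 cooperates: Defect (14) > Cooperate (8)
If P2 defects: Defect (6) > Cooperate (4)
NE: (Defect, Defect) with payoff (6, 6)
But (Cooperate, Cooperate) = (8, 8) Pareto dominates (6, 6)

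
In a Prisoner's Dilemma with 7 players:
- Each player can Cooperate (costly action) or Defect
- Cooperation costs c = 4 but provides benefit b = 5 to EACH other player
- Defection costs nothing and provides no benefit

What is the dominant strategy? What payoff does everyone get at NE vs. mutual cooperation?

Dominant: Defect; NE payoff = 0; Coop payoff = 26

Work:
Defect dominates (saves cost c = 4, benefit to others is external)
NE: All defect → everyone gets 0
If all cooperate: each receives (6)×5 - 4 = 26
Social dilemma: 26 > 0 but NE gives 0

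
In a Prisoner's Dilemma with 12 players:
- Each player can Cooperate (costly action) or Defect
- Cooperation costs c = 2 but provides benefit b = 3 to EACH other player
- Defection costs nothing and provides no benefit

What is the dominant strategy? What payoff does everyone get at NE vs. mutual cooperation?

Dominant: Defect; NE payoff = 0; Coop payoff = 31

Work:
Defect dominates (saves cost c = 2, benefit to others is external)
NE: All defect → everyone gets 0
If all cooperate: each receives (11)×3 - 2 = 31
Social dilemma: 31 > 0 but NE gives 0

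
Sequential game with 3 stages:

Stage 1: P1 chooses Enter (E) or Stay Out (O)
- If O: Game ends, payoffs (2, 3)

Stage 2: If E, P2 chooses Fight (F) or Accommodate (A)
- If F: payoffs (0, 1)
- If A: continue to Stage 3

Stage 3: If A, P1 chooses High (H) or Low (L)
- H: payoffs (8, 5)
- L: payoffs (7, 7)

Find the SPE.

SPE: (E, A, H); Outcome (8, 5)

Work:
Stage 3: P1 chooses H (8 vs 7)
Stage 2: P2: F->1, A->5 (anticipating H). Choose A
Stage 1: P1: O->2, E->8 (anticipating A, H). Choose E
SPE path: E -> A -> H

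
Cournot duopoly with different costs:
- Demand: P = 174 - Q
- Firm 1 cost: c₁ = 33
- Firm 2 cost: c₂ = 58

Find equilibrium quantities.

q₁* = 55.33, q₂* = 30.33

Work:
Reaction: q₁ = (174 - 33 - q₂)/2
Reaction: q₂ = (174 - 58 - q₁)/2
Solve simultaneously:
q₁* = (174 - 2×33 + 58)/3 = 55.33
q₂* = (174 - 2×58 + 33)/3 = 30.33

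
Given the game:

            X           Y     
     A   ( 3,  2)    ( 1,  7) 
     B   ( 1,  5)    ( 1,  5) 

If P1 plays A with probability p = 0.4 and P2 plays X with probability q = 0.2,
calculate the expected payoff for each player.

E[P1] = 1.16, E[P2] = 5.4

Work:
E[P1] = p·q·π₁(A,X) + p·(1-q)·π₁(A,Y) + (1-p)·q·π₁(B,X) + (1-p)·(1-q)·π₁(B,Y)
= 0.4·0.2·3 + 0.4·0.8·1 + 0.6·0.2·1 + 0.6·0.8·1
= 1.16

E[P2] = 5.4 (similar calculation)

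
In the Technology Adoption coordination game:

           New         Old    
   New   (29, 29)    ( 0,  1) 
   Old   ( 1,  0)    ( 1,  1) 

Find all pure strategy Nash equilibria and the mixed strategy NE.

Pure NE: (New, New) and (Old, Old); Mixed NE: p = 0.0345, q = 0.0345

Work:
Check pure NE:
(New, New): (29, 29) - no unilateral deviation beneficial
(Old, Old): (1, 1) - no unilateral deviation beneficial
Mixed NE: P1 plays New with p = 0.0345, P2 plays New with q = 0.0345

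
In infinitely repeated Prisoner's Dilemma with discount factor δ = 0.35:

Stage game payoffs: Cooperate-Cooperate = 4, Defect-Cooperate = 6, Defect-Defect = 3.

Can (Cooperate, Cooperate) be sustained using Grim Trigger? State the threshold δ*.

δ* = 0.6667; since δ = 0.35 < 0.6667, cooperation cannot be sustained

Work:
For Grim Trigger:
Cooperate forever: 4/(1-δ)
Defect then punished: 6 + 3·δ/(1-δ)
Need: 4/(1-δ) ≥ 6 + 3·δ/(1-δ)
Solving: δ ≥ (T-R)/(T-P) = (6-4)/(6-3) = 0.6667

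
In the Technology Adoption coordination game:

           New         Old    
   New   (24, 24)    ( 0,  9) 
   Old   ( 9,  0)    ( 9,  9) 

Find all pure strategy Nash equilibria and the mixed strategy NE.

Pure NE: (New, New) and (Old, Old); Mixed NE: p = 0.375, q = 0.375

Work:
Check pure NE:
(New, New): (24, 24) - no unilateral deviation beneficial
(Old, Old): (9, 9) - no unilateral deviation beneficial
Mixed NE: P1 plays New with p = 0.375, P2 plays New with q = 0.375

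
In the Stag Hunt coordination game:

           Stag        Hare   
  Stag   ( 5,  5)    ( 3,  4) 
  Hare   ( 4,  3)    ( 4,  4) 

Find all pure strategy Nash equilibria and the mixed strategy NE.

Pure NE: (Stag, Stag) and (Hare, Hare); Mixed NE: p = 0.5, q = 0.5

Work:
Check pure NE:
(Stag, Stag): (5, 5) - no unilateral deviation beneficial
(Hare, Hare): (4, 4) - no unilateral deviation beneficial
Mixed NE: P1 plays Stag with p = 0.5, P2 plays Stag with q = 0.5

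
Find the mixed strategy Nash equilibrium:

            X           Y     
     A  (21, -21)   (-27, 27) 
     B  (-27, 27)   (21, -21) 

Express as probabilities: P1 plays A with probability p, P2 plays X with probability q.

p = 0.5, q = 0.5

Work:
Find probabilities that make opponent indifferent:
P2 chooses q to make P1 indifferent between A and B
P1 chooses p to make P2 indifferent between X and Y
Mixed NE: P1 plays (A: 0.5, B: 0.5), P2 plays (X: 0.5, Y: 0.5)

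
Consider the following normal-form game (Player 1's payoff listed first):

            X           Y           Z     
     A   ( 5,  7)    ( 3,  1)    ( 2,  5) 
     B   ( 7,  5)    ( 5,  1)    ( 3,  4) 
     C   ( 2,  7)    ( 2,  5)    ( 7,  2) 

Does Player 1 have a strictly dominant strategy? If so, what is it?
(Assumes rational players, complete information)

No strictly dominant strategy exists for Player 1

Work:
A strategy strictly dominates another if it gives a strictly higher payoff against every opponent action. Compare each pair of P1's strategies column-by-column:
  A vs B: [5 vs 7, 3 vs 5, 2 vs 3] → A does not strictly dominate B (column X: 5 ≤ 7)
  A vs C: [5 vs 2, 3 vs 2, 2 vs 7] → A does not strictly dominate C (column Z: 2 ≤ 7)
  B vs A: [7 vs 5, 5 vs 3, 3 vs 2] → B strictly dominates A
  B vs C: [7 vs 2, 5 vs 2, 3 vs 7] → B does not strictly dominate C (column Z: 3 ≤ 7)
  C vs A: [2 vs 5, 2 vs 3, 7 vs 2] → C does not strictly dominate A (column X: 2 ≤ 5)
  C vs B: [2 vs 7, 2 vs 5, 7 vs 3] → C does not strictly dominate B (column X: 2 ≤ 7)
No single strategy strictly dominates all others → no strictly dominant strategy.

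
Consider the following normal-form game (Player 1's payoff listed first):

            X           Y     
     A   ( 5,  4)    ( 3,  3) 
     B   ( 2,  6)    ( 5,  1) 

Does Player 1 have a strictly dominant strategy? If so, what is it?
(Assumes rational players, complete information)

No strictly dominant strategy exists for Player 1

Work:
A strategy strictly dominates another if it gives a strictly higher payoff against every opponent action. Compare each pair of P1's strategies column-by-column:
  A vs B: [5 vs 2, 3 vs 5] → A does not strictly dominate B (column Y: 3 ≤ 5)
  B vs A: [2 vs 5, 5 vs 3] → B does not strictly dominate A (column X: 2 ≤ 5)
No single strategy strictly dominates all others → no strictly dominant strategy.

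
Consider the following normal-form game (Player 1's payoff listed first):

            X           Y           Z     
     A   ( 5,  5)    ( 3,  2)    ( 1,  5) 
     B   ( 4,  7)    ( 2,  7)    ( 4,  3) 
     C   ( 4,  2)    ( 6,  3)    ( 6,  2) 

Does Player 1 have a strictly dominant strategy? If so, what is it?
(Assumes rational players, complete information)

No strictly dominant strategy exists for Player 1

Work:
A strategy strictly dominates another if it gives a strictly higher payoff against every opponent action. Compare each pair of P1's strategies column-by-column:
  A vs B: [5 vs 4, 3 vs 2, 1 vs 4] → A does not strictly dominate B (column Z: 1 ≤ 4)
  A vs C: [5 vs 4, 3 vs 6, 1 vs 6] → A does not strictly dominate C (column Y: 3 ≤ 6)
  B vs A: [4 vs 5, 2 vs 3, 4 vs 1] → B does not strictly dominate A (column X: 4 ≤ 5)
  B vs C: [4 vs 4, 2 vs 6, 4 vs 6] → B does not strictly dominate C (column X: 4 ≤ 4)
  C vs A: [4 vs 5, 6 vs 3, 6 vs 1] → C does not strictly dominate A (column X: 4 ≤ 5)
  C vs B: [4 vs 4, 6 vs 2, 6 vs 4] → C does not strictly dominate B (column X: 4 ≤ 4)
No single strategy strictly dominates all others → no strictly dominant strategy.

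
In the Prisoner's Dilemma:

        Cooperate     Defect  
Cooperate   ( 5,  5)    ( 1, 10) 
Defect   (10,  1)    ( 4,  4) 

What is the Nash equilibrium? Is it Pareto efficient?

(Defect, Defect) is NE; not Pareto efficient

Work:
Defect dominates Cooperate for both players:
If P2 cooperates: Defect (10) > Cooperate (5)
If P2 defects: Defect (4) > Cooperate (1)
NE: (Defect, Defect) with payoff (4, 4)
But (Cooperate, Cooperate) = (5, 5) Pareto dominates (4, 4)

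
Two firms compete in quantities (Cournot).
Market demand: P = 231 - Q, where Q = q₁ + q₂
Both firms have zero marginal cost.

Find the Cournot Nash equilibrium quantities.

q₁* = q₂* = 77.0; P* = 77.0

Work:
Profit: π_i = P·q_i = (a - q_i - q_j)·q_i
FOC: ∂π_i/∂q_i = a - 2q_i - q_j = 0
Reaction function: q_i = (231 - q_j)/2
Symmetry: q* = 231/3 = 77.0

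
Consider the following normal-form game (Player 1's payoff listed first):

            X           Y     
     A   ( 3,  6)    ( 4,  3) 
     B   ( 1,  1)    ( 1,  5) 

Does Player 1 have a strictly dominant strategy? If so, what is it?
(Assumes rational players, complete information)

Yes, Player 1's strictly dominant strategy is A

Work:
A strategy strictly dominates another if it gives a strictly higher payoff against every opponent action. Compare each pair of P1's strategies column-by-column:
  A vs B: [3 vs 1, 4 vs 1] → A strictly dominates B
  B vs A: [1 vs 3, 1 vs 4] → B does not strictly dominate A (column X: 1 ≤ 3)
A strictly dominates every other strategy → strictly dominant.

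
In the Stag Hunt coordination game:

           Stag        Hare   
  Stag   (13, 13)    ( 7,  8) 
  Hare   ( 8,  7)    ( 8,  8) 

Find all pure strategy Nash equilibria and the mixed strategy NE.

Pure NE: (Stag, Stag) and (Hare, Hare); Mixed NE: p = 0.1667, q = 0.1667

Work:
Check pure NE:
(Stag, Stag): (13, 13) - no unilateral deviation beneficial
(Hare, Hare): (8, 8) - no unilateral deviation beneficial
Mixed NE: P1 plays Stag with p = 0.1667, P2 plays Stag with q = 0.1667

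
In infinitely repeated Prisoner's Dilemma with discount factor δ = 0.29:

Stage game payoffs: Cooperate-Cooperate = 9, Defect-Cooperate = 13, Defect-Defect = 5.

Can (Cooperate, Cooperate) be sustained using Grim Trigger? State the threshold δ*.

δ* = 0.5; since δ = 0.29 < 0.5, cooperation cannot be sustained

Work:
For Grim Trigger:
Cooperate forever: 9/(1-δ)
Defect then punished: 13 + 5·δ/(1-δ)
Need: 9/(1-δ) ≥ 13 + 5·δ/(1-δ)
Solving: δ ≥ (T-R)/(T-P) = (13-9)/(13-5) = 0.5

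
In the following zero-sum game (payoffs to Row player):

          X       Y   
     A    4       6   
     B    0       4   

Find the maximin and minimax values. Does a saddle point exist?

Maximin = 4, Minimax = 4, Saddle: True

Work:
Row minimums: [4, 0] → maximin = 4
Column maximums: [4, 6] → minimax = 4
Saddle point exists! Game value = 4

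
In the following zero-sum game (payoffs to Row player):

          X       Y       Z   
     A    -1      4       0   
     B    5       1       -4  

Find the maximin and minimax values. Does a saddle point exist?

Maximin = -1, Minimax = 0, Saddle: False

Work:
Row minimums: [-1, -4] → maximin = -1
Column maximums: [5, 4, 0] → minimax = 0
No saddle point (maximin ≠ minimax). Mixed strategy needed.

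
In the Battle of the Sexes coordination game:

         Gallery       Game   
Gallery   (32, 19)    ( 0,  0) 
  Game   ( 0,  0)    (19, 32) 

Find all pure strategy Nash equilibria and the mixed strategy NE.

Pure NE: (Gallery, Gallery) and (Game, Game); Mixed NE: p = 0.6275, q = 0.3725

Work:
Check pure NE:
(Gallery, Gallery): (32, 19) - no unilateral deviation beneficial
(Game, Game): (19, 32) - no unilateral deviation beneficial
Mixed NE: P1 plays Gallery with p = 0.6275, P2 plays Gallery with q = 0.3725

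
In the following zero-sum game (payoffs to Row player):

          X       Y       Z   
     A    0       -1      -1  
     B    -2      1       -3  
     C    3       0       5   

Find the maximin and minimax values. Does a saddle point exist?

Maximin = 0, Minimax = 1, Saddle: False

Work:
Row minimums: [-1, -3, 0] → maximin = 0
Column maximums: [3, 1, 5] → minimax = 1
No saddle point (maximin ≠ minimax). Mixed strategy needed.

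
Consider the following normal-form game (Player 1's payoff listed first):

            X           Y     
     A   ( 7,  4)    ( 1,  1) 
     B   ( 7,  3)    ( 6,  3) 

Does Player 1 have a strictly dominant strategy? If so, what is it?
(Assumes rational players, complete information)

No strictly dominant strategy exists for Player 1

Work:
A strategy strictly dominates another if it gives a strictly higher payoff against every opponent action. Compare each pair of P1's strategies column-by-column:
  A vs B: [7 vs 7, 1 vs 6] → A does not strictly dominate B (column X: 7 ≤ 7)
  B vs A: [7 vs 7, 6 vs 1] → B does not strictly dominate A (column X: 7 ≤ 7)
No single strategy strictly dominates all others → no strictly dominant strategy.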